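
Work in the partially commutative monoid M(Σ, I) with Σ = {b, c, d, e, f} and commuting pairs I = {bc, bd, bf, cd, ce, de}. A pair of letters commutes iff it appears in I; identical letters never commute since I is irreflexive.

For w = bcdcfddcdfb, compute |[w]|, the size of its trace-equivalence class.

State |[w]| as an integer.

660

drop 0:b onto floor
drop 1:c onto floor
drop 2:d onto floor
drop 3:c onto {1:c}
drop 4:f onto {2:d, 3:c}
drop 5:d onto {4:f}
drop 6:d onto {5:d}
drop 7:c onto {4:f}
drop 8:d onto {6:d}
drop 9:f onto {7:c, 8:d}
drop 10:b onto {0:b}
ground layer = {0:b, 1:c, 2:d}
drop-orders for the pieces not yet dropped (sum over which currently-grounded one goes next):
  1 to go: {9} 1  {10} 1
  2 to go: {0,10} 1  {7,9} 1  {8,9} 1  {9,10} 2
  3 to go: {0,9,10} 3  {6,8,9} 1  {7,8,9} 2  {7,9,10} 3  {8,9,10} 3
  4 to go: {0,7,9,10} 6  {0,8,9,10} 6  {5,6,8,9} 1  {6,7,8,9} 3  {6,8,9,10} 4  {7,8,9,10} 8
  5 to go: {0,6,8,9,10} 10  {0,7,8,9,10} 20  {5,6,7,8,9} 4  {5,6,8,9,10} 5  {6,7,8,9,10} 15
  6 to go: {0,5,6,8,9,10} 15  {0,6,7,8,9,10} 45  {4,5,6,7,8,9} 4  {5,6,7,8,9,10} 24
  7 to go: {0,5,6,7,8,9,10} 84  {2,4,5,6,7,8,9} 4  {3,4,5,6,7,8,9} 4  {4,5,6,7,8,9,10} 28
  8 to go: {0,4,5,6,7,8,9,10} 112  {1,3,4,5,6,7,8,9} 4  {2,3,4,5,6,7,8,9} 8  {2,4,5,6,7,8,9,10} 32  {3,4,5,6,7,8,9,10} 32
  9 to go: {0,2,4,5,6,7,8,9,10} 144  {0,3,4,5,6,7,8,9,10} 144  {1,2,3,4,5,6,7,8,9} 12  {1,3,4,5,6,7,8,9,10} 36  {2,3,4,5,6,7,8,9,10} 72
  if 0:b drops first: 120 orders
  if 1:c drops first: 360 orders
  if 2:d drops first: 180 orders
heap linearizations: 660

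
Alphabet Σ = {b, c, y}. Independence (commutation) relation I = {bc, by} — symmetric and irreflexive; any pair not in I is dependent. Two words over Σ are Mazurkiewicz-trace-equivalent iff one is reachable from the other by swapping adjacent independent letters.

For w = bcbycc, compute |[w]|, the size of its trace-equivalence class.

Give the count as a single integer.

piece 0:b — minimal
piece 1:c — minimal
piece 2:b rests on {0:b}
piece 3:y rests on {1:c}
piece 4:c rests on {3:y}
piece 5:c rests on {4:c}
minimal pieces: {0:b, 1:c}
ways to finish when only these pieces remain (= sum over removing one remaining piece with nothing left below it):
  1 left: {2}→1  {5}→1
  2 left: {0,2}→1  {2,5}→2  {4,5}→1
  3 left: {0,2,5}→3  {2,4,5}→3  {3,4,5}→1
  4 left: {0,2,4,5}→6  {1,3,4,5}→1  {2,3,4,5}→4
  placing 0:b first → 5 extensions
  placing 1:c first → 10 extensions
total linear extensions = 15

15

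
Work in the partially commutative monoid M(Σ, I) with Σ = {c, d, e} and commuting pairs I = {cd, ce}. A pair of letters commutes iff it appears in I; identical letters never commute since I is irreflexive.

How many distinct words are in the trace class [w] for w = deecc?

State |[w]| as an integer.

10

piece 0:d — minimal
piece 1:e rests on {0:d}
piece 2:e rests on {1:e}
piece 3:c — minimal
piece 4:c rests on {3:c}
minimal pieces: {0:d, 3:c}
ways to finish when only these pieces remain (= sum over removing one remaining piece with nothing left below it):
  1 left: {2}→1  {4}→1
  2 left: {1,2}→1  {2,4}→2  {3,4}→1
  3 left: {0,1,2}→1  {1,2,4}→3  {2,3,4}→3
  placing 0:d first → 6 extensions
  placing 3:c first → 4 extensions
total linear extensions = 10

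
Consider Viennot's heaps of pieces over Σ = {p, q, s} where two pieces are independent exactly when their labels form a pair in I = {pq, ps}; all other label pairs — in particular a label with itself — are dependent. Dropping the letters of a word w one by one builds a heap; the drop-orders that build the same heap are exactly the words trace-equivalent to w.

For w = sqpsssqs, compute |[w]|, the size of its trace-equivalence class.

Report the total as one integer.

piece 0:s — minimal
piece 1:q rests on {0:s}
piece 2:p — minimal
piece 3:s rests on {1:q}
piece 4:s rests on {3:s}
piece 5:s rests on {4:s}
piece 6:q rests on {5:s}
piece 7:s rests on {6:q}
minimal pieces: {0:s, 2:p}
ways to finish when only these pieces remain (= sum over removing one remaining piece with nothing left below it):
  1 left: {2}→1  {7}→1
  2 left: {2,7}→2  {6,7}→1
  3 left: {2,6,7}→3  {5,6,7}→1
  4 left: {2,5,6,7}→4  {4,5,6,7}→1
  5 left: {2,4,5,6,7}→5  {3,4,5,6,7}→1
  6 left: {1,3,4,5,6,7}→1  {2,3,4,5,6,7}→6
  placing 0:s first → 7 extensions
  placing 2:p first → 1 extensions
total linear extensions = 8

8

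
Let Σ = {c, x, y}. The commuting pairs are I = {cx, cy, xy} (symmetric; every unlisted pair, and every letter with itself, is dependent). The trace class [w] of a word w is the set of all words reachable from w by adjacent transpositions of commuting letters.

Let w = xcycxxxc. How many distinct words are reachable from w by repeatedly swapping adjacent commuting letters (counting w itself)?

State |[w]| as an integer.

280

#0=x has no predecessor
#1=c has no predecessor
#2=y has no predecessor
#3=c depends on [1:c]
#4=x depends on [0:x]
#5=x depends on [4:x]
#6=x depends on [5:x]
#7=c depends on [3:c]
sources: [0:x, 1:c, 2:y]
N(rest) = Σ N(rest − s) over sources s of rest; N(one piece) = 1:
  size 1 → [2]=1  [6]=1  [7]=1
  size 2 → [2,6]=2  [2,7]=2  [3,7]=1  [5,6]=1  [6,7]=2
  size 3 → [1,3,7]=1  [2,3,7]=3  [2,5,6]=3  [2,6,7]=6  [3,6,7]=3  [4,5,6]=1  [5,6,7]=3
  size 4 → [0,4,5,6]=1  [1,2,3,7]=4  [1,3,6,7]=4  [2,3,6,7]=12  [2,4,5,6]=4  [2,5,6,7]=12  [3,5,6,7]=6  [4,5,6,7]=4
  size 5 → [0,2,4,5,6]=5  [0,4,5,6,7]=5  [1,2,3,6,7]=20  [1,3,5,6,7]=10  [2,3,5,6,7]=30  [2,4,5,6,7]=20  [3,4,5,6,7]=10
  size 6 → [0,2,4,5,6,7]=30  [0,3,4,5,6,7]=15  [1,2,3,5,6,7]=60  [1,3,4,5,6,7]=20  [2,3,4,5,6,7]=60
  first=0(x) contributes 140
  first=1(c) contributes 105
  first=2(y) contributes 35
|[w]| = 280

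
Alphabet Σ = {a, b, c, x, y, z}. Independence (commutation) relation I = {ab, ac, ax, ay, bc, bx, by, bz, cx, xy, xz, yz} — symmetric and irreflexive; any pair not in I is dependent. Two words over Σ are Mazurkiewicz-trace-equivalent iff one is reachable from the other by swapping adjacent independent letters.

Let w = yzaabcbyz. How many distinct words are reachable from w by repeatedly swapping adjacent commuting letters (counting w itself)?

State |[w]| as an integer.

900

0(y) covers ∅
1(z) covers ∅
2(a) covers 1:z
3(a) covers 2:a
4(b) covers ∅
5(c) covers 0:y, 1:z
6(b) covers 4:b
7(y) covers 5:c
8(z) covers 3:a, 5:c
floor of heap: 0:y, 1:z, 4:b
completions by unplaced set U, small U first (add the entries for U minus each lowest piece of U):
  |U|=1: {6}:1  {7}:1  {8}:1
  |U|=2: {3,8}:1  {4,6}:1  {6,7}:2  {6,8}:2  {7,8}:2
  |U|=3: {2,3,8}:1  {3,6,8}:3  {3,7,8}:3  {4,6,7}:3  {4,6,8}:3  {5,7,8}:2  {6,7,8}:6
  |U|=4: {0,5,7,8}:2  {2,3,6,8}:4  {2,3,7,8}:4  {3,4,6,8}:6  {3,5,7,8}:5  {3,6,7,8}:12  {4,6,7,8}:12  {5,6,7,8}:8
  |U|=5: {0,3,5,7,8}:7  {0,5,6,7,8}:10  {2,3,4,6,8}:10  {2,3,5,7,8}:9  {2,3,6,7,8}:20  {3,4,6,7,8}:30  {3,5,6,7,8}:25  {4,5,6,7,8}:20
  |U|=6: {0,2,3,5,7,8}:16  {0,3,5,6,7,8}:42  {0,4,5,6,7,8}:30  {1,2,3,5,7,8}:9  {2,3,4,6,7,8}:60  {2,3,5,6,7,8}:54  {3,4,5,6,7,8}:75
  |U|=7: {0,1,2,3,5,7,8}:25  {0,2,3,5,6,7,8}:112  {0,3,4,5,6,7,8}:147  {1,2,3,5,6,7,8}:63  {2,3,4,5,6,7,8}:189
  start at 0(y): 252
  start at 1(z): 448
  start at 4(b): 200
sum over floor = 900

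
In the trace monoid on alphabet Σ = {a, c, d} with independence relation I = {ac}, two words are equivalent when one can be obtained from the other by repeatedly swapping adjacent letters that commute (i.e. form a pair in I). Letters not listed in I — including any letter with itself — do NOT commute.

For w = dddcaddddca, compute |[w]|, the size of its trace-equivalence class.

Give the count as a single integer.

#0=d has no predecessor
#1=d depends on [0:d]
#2=d depends on [1:d]
#3=c depends on [2:d]
#4=a depends on [2:d]
#5=d depends on [3:c, 4:a]
#6=d depends on [5:d]
#7=d depends on [6:d]
#8=d depends on [7:d]
#9=c depends on [8:d]
#10=a depends on [8:d]
sources: [0:d]
N(rest) = Σ N(rest − s) over sources s of rest; N(one piece) = 1:
  size 1 → [9]=1  [10]=1
  size 2 → [9,10]=2
  size 3 → [8,9,10]=2
  size 4 → [7,8,9,10]=2
  size 5 → [6,7,8,9,10]=2
  size 6 → [5,6,7,8,9,10]=2
  size 7 → [3,5,6,7,8,9,10]=2  [4,5,6,7,8,9,10]=2
  size 8 → [3,4,5,6,7,8,9,10]=4
  size 9 → [2,3,4,5,6,7,8,9,10]=4
  first=0(d) contributes 4

4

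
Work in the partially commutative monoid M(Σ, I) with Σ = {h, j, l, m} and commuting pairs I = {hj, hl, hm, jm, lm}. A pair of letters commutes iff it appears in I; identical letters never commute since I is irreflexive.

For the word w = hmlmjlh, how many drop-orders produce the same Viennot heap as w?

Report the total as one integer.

210

piece 0:h — minimal
piece 1:m — minimal
piece 2:l — minimal
piece 3:m rests on {1:m}
piece 4:j rests on {2:l}
piece 5:l rests on {4:j}
piece 6:h rests on {0:h}
minimal pieces: {0:h, 1:m, 2:l}
ways to finish when only these pieces remain (= sum over removing one remaining piece with nothing left below it):
  1 left: {3}→1  {5}→1  {6}→1
  2 left: {0,6}→1  {1,3}→1  {3,5}→2  {3,6}→2  {4,5}→1  {5,6}→2
  3 left: {0,3,6}→3  {0,5,6}→3  {1,3,5}→3  {1,3,6}→3  {2,4,5}→1  {3,4,5}→3  {3,5,6}→6  {4,5,6}→3
  4 left: {0,1,3,6}→6  {0,3,5,6}→12  {0,4,5,6}→6  {1,3,4,5}→6  {1,3,5,6}→12  {2,3,4,5}→4  {2,4,5,6}→4  {3,4,5,6}→12
  5 left: {0,1,3,5,6}→30  {0,2,4,5,6}→10  {0,3,4,5,6}→30  {1,2,3,4,5}→10  {1,3,4,5,6}→30  {2,3,4,5,6}→20
  placing 0:h first → 60 extensions
  placing 1:m first → 60 extensions
  placing 2:l first → 90 extensions
total linear extensions = 210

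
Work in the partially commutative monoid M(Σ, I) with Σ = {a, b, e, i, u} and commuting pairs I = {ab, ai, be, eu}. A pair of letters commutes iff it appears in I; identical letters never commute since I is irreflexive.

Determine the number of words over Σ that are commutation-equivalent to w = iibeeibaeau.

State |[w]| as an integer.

#0=i has no predecessor
#1=i depends on [0:i]
#2=b depends on [1:i]
#3=e depends on [1:i]
#4=e depends on [3:e]
#5=i depends on [2:b, 4:e]
#6=b depends on [5:i]
#7=a depends on [4:e]
#8=e depends on [5:i, 7:a]
#9=a depends on [8:e]
#10=u depends on [6:b, 9:a]
sources: [0:i]
N(rest) = Σ N(rest − s) over sources s of rest; N(one piece) = 1:
  size 1 → [10]=1
  size 2 → [6,10]=1  [9,10]=1
  size 3 → [6,9,10]=2  [8,9,10]=1
  size 4 → [6,8,9,10]=3  [7,8,9,10]=1
  size 5 → [5,6,8,9,10]=3  [6,7,8,9,10]=4
  size 6 → [2,5,6,8,9,10]=3  [5,6,7,8,9,10]=7
  size 7 → [2,5,6,7,8,9,10]=10  [4,5,6,7,8,9,10]=7
  size 8 → [2,4,5,6,7,8,9,10]=17  [3,4,5,6,7,8,9,10]=7
  size 9 → [2,3,4,5,6,7,8,9,10]=24
  first=0(i) contributes 24

24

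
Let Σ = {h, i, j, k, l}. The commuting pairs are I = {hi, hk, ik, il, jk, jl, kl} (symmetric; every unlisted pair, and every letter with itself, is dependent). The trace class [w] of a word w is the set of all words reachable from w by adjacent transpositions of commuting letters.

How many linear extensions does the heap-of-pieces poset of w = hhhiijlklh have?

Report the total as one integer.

460

drop 0:h onto floor
drop 1:h onto {0:h}
drop 2:h onto {1:h}
drop 3:i onto floor
drop 4:i onto {3:i}
drop 5:j onto {2:h, 4:i}
drop 6:l onto {2:h}
drop 7:k onto floor
drop 8:l onto {6:l}
drop 9:h onto {5:j, 8:l}
ground layer = {0:h, 3:i, 7:k}
drop-orders for the pieces not yet dropped (sum over which currently-grounded one goes next):
  1 to go: {7} 1  {9} 1
  2 to go: {5,9} 1  {7,9} 2  {8,9} 1
  3 to go: {4,5,9} 1  {5,7,9} 3  {5,8,9} 2  {6,8,9} 1  {7,8,9} 3
  4 to go: {3,4,5,9} 1  {4,5,7,9} 4  {4,5,8,9} 3  {5,6,8,9} 3  {5,7,8,9} 8  {6,7,8,9} 4
  5 to go: {2,5,6,8,9} 3  {3,4,5,7,9} 5  {3,4,5,8,9} 4  {4,5,6,8,9} 6  {4,5,7,8,9} 15  {5,6,7,8,9} 15
  6 to go: {1,2,5,6,8,9} 3  {2,4,5,6,8,9} 9  {2,5,6,7,8,9} 18  {3,4,5,6,8,9} 10  {3,4,5,7,8,9} 24  {4,5,6,7,8,9} 36
  7 to go: {0,1,2,5,6,8,9} 3  {1,2,4,5,6,8,9} 12  {1,2,5,6,7,8,9} 21  {2,3,4,5,6,8,9} 19  {2,4,5,6,7,8,9} 63  {3,4,5,6,7,8,9} 70
  8 to go: {0,1,2,4,5,6,8,9} 15  {0,1,2,5,6,7,8,9} 24  {1,2,3,4,5,6,8,9} 31  {1,2,4,5,6,7,8,9} 96  {2,3,4,5,6,7,8,9} 152
  if 0:h drops first: 279 orders
  if 3:i drops first: 135 orders
  if 7:k drops first: 46 orders
heap linearizations: 460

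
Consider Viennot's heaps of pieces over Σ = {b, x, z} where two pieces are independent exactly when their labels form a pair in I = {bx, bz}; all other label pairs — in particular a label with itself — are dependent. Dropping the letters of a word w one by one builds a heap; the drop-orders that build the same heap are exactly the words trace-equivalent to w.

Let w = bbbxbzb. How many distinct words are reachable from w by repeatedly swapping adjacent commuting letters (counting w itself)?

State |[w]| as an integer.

21

0(b) covers ∅
1(b) covers 0:b
2(b) covers 1:b
3(x) covers ∅
4(b) covers 2:b
5(z) covers 3:x
6(b) covers 4:b
floor of heap: 0:b, 3:x
completions by unplaced set U, small U first (add the entries for U minus each lowest piece of U):
  |U|=1: {5}:1  {6}:1
  |U|=2: {3,5}:1  {4,6}:1  {5,6}:2
  |U|=3: {2,4,6}:1  {3,5,6}:3  {4,5,6}:3
  |U|=4: {1,2,4,6}:1  {2,4,5,6}:4  {3,4,5,6}:6
  |U|=5: {0,1,2,4,6}:1  {1,2,4,5,6}:5  {2,3,4,5,6}:10
  start at 0(b): 15
  start at 3(x): 6
sum over floor = 21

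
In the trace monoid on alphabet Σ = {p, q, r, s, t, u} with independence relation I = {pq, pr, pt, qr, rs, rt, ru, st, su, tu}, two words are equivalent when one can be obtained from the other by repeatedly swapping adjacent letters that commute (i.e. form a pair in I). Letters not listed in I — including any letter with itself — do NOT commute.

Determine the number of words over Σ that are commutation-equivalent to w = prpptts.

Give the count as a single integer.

105

piece 0:p — minimal
piece 1:r — minimal
piece 2:p rests on {0:p}
piece 3:p rests on {2:p}
piece 4:t — minimal
piece 5:t rests on {4:t}
piece 6:s rests on {3:p}
minimal pieces: {0:p, 1:r, 4:t}
ways to finish when only these pieces remain (= sum over removing one remaining piece with nothing left below it):
  1 left: {1}→1  {5}→1  {6}→1
  2 left: {1,5}→2  {1,6}→2  {3,6}→1  {4,5}→1  {5,6}→2
  3 left: {1,3,6}→3  {1,4,5}→3  {1,5,6}→6  {2,3,6}→1  {3,5,6}→3  {4,5,6}→3
  4 left: {0,2,3,6}→1  {1,2,3,6}→4  {1,3,5,6}→12  {1,4,5,6}→12  {2,3,5,6}→4  {3,4,5,6}→6
  5 left: {0,1,2,3,6}→5  {0,2,3,5,6}→5  {1,2,3,5,6}→20  {1,3,4,5,6}→30  {2,3,4,5,6}→10
  placing 0:p first → 60 extensions
  placing 1:r first → 15 extensions
  placing 4:t first → 30 extensions
total linear extensions = 105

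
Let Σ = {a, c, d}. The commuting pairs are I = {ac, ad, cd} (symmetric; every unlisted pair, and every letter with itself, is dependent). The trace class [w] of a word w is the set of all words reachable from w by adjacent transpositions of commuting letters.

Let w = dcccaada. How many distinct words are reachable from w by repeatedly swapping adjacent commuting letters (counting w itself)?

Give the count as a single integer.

560

#0=d has no predecessor
#1=c has no predecessor
#2=c depends on [1:c]
#3=c depends on [2:c]
#4=a has no predecessor
#5=a depends on [4:a]
#6=d depends on [0:d]
#7=a depends on [5:a]
sources: [0:d, 1:c, 4:a]
N(rest) = Σ N(rest − s) over sources s of rest; N(one piece) = 1:
  size 1 → [3]=1  [6]=1  [7]=1
  size 2 → [0,6]=1  [2,3]=1  [3,6]=2  [3,7]=2  [5,7]=1  [6,7]=2
  size 3 → [0,3,6]=3  [0,6,7]=3  [1,2,3]=1  [2,3,6]=3  [2,3,7]=3  [3,5,7]=3  [3,6,7]=6  [4,5,7]=1  [5,6,7]=3
  size 4 → [0,2,3,6]=6  [0,3,6,7]=12  [0,5,6,7]=6  [1,2,3,6]=4  [1,2,3,7]=4  [2,3,5,7]=6  [2,3,6,7]=12  [3,4,5,7]=4  [3,5,6,7]=12  [4,5,6,7]=4
  size 5 → [0,1,2,3,6]=10  [0,2,3,6,7]=30  [0,3,5,6,7]=30  [0,4,5,6,7]=10  [1,2,3,5,7]=10  [1,2,3,6,7]=20  [2,3,4,5,7]=10  [2,3,5,6,7]=30  [3,4,5,6,7]=20
  size 6 → [0,1,2,3,6,7]=60  [0,2,3,5,6,7]=90  [0,3,4,5,6,7]=60  [1,2,3,4,5,7]=20  [1,2,3,5,6,7]=60  [2,3,4,5,6,7]=60
  first=0(d) contributes 140
  first=1(c) contributes 210
  first=4(a) contributes 210
|[w]| = 560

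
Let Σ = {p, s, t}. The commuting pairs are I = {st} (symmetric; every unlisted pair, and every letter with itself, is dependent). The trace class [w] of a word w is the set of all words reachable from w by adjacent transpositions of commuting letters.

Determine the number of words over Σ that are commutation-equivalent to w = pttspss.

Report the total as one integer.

3

piece 0:p — minimal
piece 1:t rests on {0:p}
piece 2:t rests on {1:t}
piece 3:s rests on {0:p}
piece 4:p rests on {2:t, 3:s}
piece 5:s rests on {4:p}
piece 6:s rests on {5:s}
minimal pieces: {0:p}
ways to finish when only these pieces remain (= sum over removing one remaining piece with nothing left below it):
  1 left: {6}→1
  2 left: {5,6}→1
  3 left: {4,5,6}→1
  4 left: {2,4,5,6}→1  {3,4,5,6}→1
  5 left: {1,2,4,5,6}→1  {2,3,4,5,6}→2
  placing 0:p first → 3 extensions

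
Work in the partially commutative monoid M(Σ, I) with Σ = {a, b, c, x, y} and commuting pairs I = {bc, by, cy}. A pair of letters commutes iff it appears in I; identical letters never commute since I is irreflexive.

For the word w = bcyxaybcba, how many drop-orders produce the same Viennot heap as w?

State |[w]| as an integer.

72

drop 0:b onto floor
drop 1:c onto floor
drop 2:y onto floor
drop 3:x onto {0:b, 1:c, 2:y}
drop 4:a onto {3:x}
drop 5:y onto {4:a}
drop 6:b onto {4:a}
drop 7:c onto {4:a}
drop 8:b onto {6:b}
drop 9:a onto {5:y, 7:c, 8:b}
ground layer = {0:b, 1:c, 2:y}
drop-orders for the pieces not yet dropped (sum over which currently-grounded one goes next):
  1 to go: {9} 1
  2 to go: {5,9} 1  {7,9} 1  {8,9} 1
  3 to go: {5,7,9} 2  {5,8,9} 2  {6,8,9} 1  {7,8,9} 2
  4 to go: {5,6,8,9} 3  {5,7,8,9} 6  {6,7,8,9} 3
  5 to go: {5,6,7,8,9} 12
  6 to go: {4,5,6,7,8,9} 12
  7 to go: {3,4,5,6,7,8,9} 12
  8 to go: {0,3,4,5,6,7,8,9} 12  {1,3,4,5,6,7,8,9} 12  {2,3,4,5,6,7,8,9} 12
  if 0:b drops first: 24 orders
  if 1:c drops first: 24 orders
  if 2:y drops first: 24 orders
heap linearizations: 72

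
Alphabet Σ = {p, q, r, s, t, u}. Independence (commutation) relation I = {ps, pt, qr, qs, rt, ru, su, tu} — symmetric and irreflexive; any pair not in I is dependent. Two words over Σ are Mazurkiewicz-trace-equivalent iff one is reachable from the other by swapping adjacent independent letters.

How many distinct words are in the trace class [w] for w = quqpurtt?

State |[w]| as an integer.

#0=q has no predecessor
#1=u depends on [0:q]
#2=q depends on [1:u]
#3=p depends on [2:q]
#4=u depends on [3:p]
#5=r depends on [3:p]
#6=t depends on [2:q]
#7=t depends on [6:t]
sources: [0:q]
N(rest) = Σ N(rest − s) over sources s of rest; N(one piece) = 1:
  size 1 → [4]=1  [5]=1  [7]=1
  size 2 → [4,5]=2  [4,7]=2  [5,7]=2  [6,7]=1
  size 3 → [3,4,5]=2  [4,5,7]=6  [4,6,7]=3  [5,6,7]=3
  size 4 → [3,4,5,7]=8  [4,5,6,7]=12
  size 5 → [3,4,5,6,7]=20
  size 6 → [2,3,4,5,6,7]=20
  first=0(q) contributes 20

20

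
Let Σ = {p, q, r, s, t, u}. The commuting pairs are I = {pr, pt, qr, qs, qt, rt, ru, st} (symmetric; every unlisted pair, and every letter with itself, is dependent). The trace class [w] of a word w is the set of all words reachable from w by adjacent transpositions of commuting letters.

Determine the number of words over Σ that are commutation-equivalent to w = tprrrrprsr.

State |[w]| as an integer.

210

drop 0:t onto floor
drop 1:p onto floor
drop 2:r onto floor
drop 3:r onto {2:r}
drop 4:r onto {3:r}
drop 5:r onto {4:r}
drop 6:p onto {1:p}
drop 7:r onto {5:r}
drop 8:s onto {6:p, 7:r}
drop 9:r onto {8:s}
ground layer = {0:t, 1:p, 2:r}
drop-orders for the pieces not yet dropped (sum over which currently-grounded one goes next):
  1 to go: {0} 1  {9} 1
  2 to go: {0,9} 2  {8,9} 1
  3 to go: {0,8,9} 3  {6,8,9} 1  {7,8,9} 1
  4 to go: {0,6,8,9} 4  {0,7,8,9} 4  {1,6,8,9} 1  {5,7,8,9} 1  {6,7,8,9} 2
  5 to go: {0,1,6,8,9} 5  {0,5,7,8,9} 5  {0,6,7,8,9} 10  {1,6,7,8,9} 3  {4,5,7,8,9} 1  {5,6,7,8,9} 3
  6 to go: {0,1,6,7,8,9} 18  {0,4,5,7,8,9} 6  {0,5,6,7,8,9} 18  {1,5,6,7,8,9} 6  {3,4,5,7,8,9} 1  {4,5,6,7,8,9} 4
  7 to go: {0,1,5,6,7,8,9} 42  {0,3,4,5,7,8,9} 7  {0,4,5,6,7,8,9} 28  {1,4,5,6,7,8,9} 10  {2,3,4,5,7,8,9} 1  {3,4,5,6,7,8,9} 5
  8 to go: {0,1,4,5,6,7,8,9} 80  {0,2,3,4,5,7,8,9} 8  {0,3,4,5,6,7,8,9} 40  {1,3,4,5,6,7,8,9} 15  {2,3,4,5,6,7,8,9} 6
  if 0:t drops first: 21 orders
  if 1:p drops first: 54 orders
  if 2:r drops first: 135 orders
heap linearizations: 210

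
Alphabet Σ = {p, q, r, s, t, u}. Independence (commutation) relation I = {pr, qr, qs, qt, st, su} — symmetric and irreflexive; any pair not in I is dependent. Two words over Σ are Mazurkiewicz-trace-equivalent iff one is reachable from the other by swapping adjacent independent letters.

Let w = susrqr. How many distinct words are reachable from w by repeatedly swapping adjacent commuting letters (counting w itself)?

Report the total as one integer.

12

piece 0:s — minimal
piece 1:u — minimal
piece 2:s rests on {0:s}
piece 3:r rests on {1:u, 2:s}
piece 4:q rests on {1:u}
piece 5:r rests on {3:r}
minimal pieces: {0:s, 1:u}
ways to finish when only these pieces remain (= sum over removing one remaining piece with nothing left below it):
  1 left: {4}→1  {5}→1
  2 left: {3,5}→1  {4,5}→2
  3 left: {2,3,5}→1  {3,4,5}→3
  4 left: {0,2,3,5}→1  {1,3,4,5}→3  {2,3,4,5}→4
  placing 0:s first → 7 extensions
  placing 1:u first → 5 extensions
total linear extensions = 12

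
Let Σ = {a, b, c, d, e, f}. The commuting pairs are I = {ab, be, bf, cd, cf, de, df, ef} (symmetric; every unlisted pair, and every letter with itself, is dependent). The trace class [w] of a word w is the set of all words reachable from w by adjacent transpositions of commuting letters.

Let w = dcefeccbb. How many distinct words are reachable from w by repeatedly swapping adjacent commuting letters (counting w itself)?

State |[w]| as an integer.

piece 0:d — minimal
piece 1:c — minimal
piece 2:e rests on {1:c}
piece 3:f — minimal
piece 4:e rests on {2:e}
piece 5:c rests on {4:e}
piece 6:c rests on {5:c}
piece 7:b rests on {0:d, 6:c}
piece 8:b rests on {7:b}
minimal pieces: {0:d, 1:c, 3:f}
ways to finish when only these pieces remain (= sum over removing one remaining piece with nothing left below it):
  1 left: {3}→1  {8}→1
  2 left: {3,8}→2  {7,8}→1
  3 left: {0,7,8}→1  {3,7,8}→3  {6,7,8}→1
  4 left: {0,3,7,8}→4  {0,6,7,8}→2  {3,6,7,8}→4  {5,6,7,8}→1
  5 left: {0,3,6,7,8}→10  {0,5,6,7,8}→3  {3,5,6,7,8}→5  {4,5,6,7,8}→1
  6 left: {0,3,5,6,7,8}→18  {0,4,5,6,7,8}→4  {2,4,5,6,7,8}→1  {3,4,5,6,7,8}→6
  7 left: {0,2,4,5,6,7,8}→5  {0,3,4,5,6,7,8}→28  {1,2,4,5,6,7,8}→1  {2,3,4,5,6,7,8}→7
  placing 0:d first → 8 extensions
  placing 1:c first → 40 extensions
  placing 3:f first → 6 extensions
total linear extensions = 54

54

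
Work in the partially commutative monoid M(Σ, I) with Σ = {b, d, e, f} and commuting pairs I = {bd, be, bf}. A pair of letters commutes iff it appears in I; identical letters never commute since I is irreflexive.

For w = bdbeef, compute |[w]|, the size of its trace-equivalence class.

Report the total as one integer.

piece 0:b — minimal
piece 1:d — minimal
piece 2:b rests on {0:b}
piece 3:e rests on {1:d}
piece 4:e rests on {3:e}
piece 5:f rests on {4:e}
minimal pieces: {0:b, 1:d}
ways to finish when only these pieces remain (= sum over removing one remaining piece with nothing left below it):
  1 left: {2}→1  {5}→1
  2 left: {0,2}→1  {2,5}→2  {4,5}→1
  3 left: {0,2,5}→3  {2,4,5}→3  {3,4,5}→1
  4 left: {0,2,4,5}→6  {1,3,4,5}→1  {2,3,4,5}→4
  placing 0:b first → 5 extensions
  placing 1:d first → 10 extensions
total linear extensions = 15

15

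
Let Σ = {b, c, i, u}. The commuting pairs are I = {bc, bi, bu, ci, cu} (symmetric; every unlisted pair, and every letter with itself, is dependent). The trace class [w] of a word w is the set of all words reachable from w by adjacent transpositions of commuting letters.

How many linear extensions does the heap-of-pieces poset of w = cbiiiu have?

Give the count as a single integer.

piece 0:c — minimal
piece 1:b — minimal
piece 2:i — minimal
piece 3:i rests on {2:i}
piece 4:i rests on {3:i}
piece 5:u rests on {4:i}
minimal pieces: {0:c, 1:b, 2:i}
ways to finish when only these pieces remain (= sum over removing one remaining piece with nothing left below it):
  1 left: {0}→1  {1}→1  {5}→1
  2 left: {0,1}→2  {0,5}→2  {1,5}→2  {4,5}→1
  3 left: {0,1,5}→6  {0,4,5}→3  {1,4,5}→3  {3,4,5}→1
  4 left: {0,1,4,5}→12  {0,3,4,5}→4  {1,3,4,5}→4  {2,3,4,5}→1
  placing 0:c first → 5 extensions
  placing 1:b first → 5 extensions
  placing 2:i first → 20 extensions
total linear extensions = 30

30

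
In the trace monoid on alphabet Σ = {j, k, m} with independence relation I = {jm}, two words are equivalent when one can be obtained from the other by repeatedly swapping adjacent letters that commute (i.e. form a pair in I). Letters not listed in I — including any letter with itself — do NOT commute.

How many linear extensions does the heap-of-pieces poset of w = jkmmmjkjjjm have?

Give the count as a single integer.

#0=j has no predecessor
#1=k depends on [0:j]
#2=m depends on [1:k]
#3=m depends on [2:m]
#4=m depends on [3:m]
#5=j depends on [1:k]
#6=k depends on [4:m, 5:j]
#7=j depends on [6:k]
#8=j depends on [7:j]
#9=j depends on [8:j]
#10=m depends on [6:k]
sources: [0:j]
N(rest) = Σ N(rest − s) over sources s of rest; N(one piece) = 1:
  size 1 → [9]=1  [10]=1
  size 2 → [8,9]=1  [9,10]=2
  size 3 → [7,8,9]=1  [8,9,10]=3
  size 4 → [7,8,9,10]=4
  size 5 → [6,7,8,9,10]=4
  size 6 → [4,6,7,8,9,10]=4  [5,6,7,8,9,10]=4
  size 7 → [3,4,6,7,8,9,10]=4  [4,5,6,7,8,9,10]=8
  size 8 → [2,3,4,6,7,8,9,10]=4  [3,4,5,6,7,8,9,10]=12
  size 9 → [2,3,4,5,6,7,8,9,10]=16
  first=0(j) contributes 16

16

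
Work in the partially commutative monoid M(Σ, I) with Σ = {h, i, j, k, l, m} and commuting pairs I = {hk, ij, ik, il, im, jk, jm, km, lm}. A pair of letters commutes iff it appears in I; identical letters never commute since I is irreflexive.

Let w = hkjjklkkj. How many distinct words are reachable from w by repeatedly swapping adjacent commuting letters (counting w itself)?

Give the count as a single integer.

drop 0:h onto floor
drop 1:k onto floor
drop 2:j onto {0:h}
drop 3:j onto {2:j}
drop 4:k onto {1:k}
drop 5:l onto {3:j, 4:k}
drop 6:k onto {5:l}
drop 7:k onto {6:k}
drop 8:j onto {5:l}
ground layer = {0:h, 1:k}
drop-orders for the pieces not yet dropped (sum over which currently-grounded one goes next):
  1 to go: {7} 1  {8} 1
  2 to go: {6,7} 1  {7,8} 2
  3 to go: {6,7,8} 3
  4 to go: {5,6,7,8} 3
  5 to go: {3,5,6,7,8} 3  {4,5,6,7,8} 3
  6 to go: {1,4,5,6,7,8} 3  {2,3,5,6,7,8} 3  {3,4,5,6,7,8} 6
  7 to go: {0,2,3,5,6,7,8} 3  {1,3,4,5,6,7,8} 9  {2,3,4,5,6,7,8} 9
  if 0:h drops first: 18 orders
  if 1:k drops first: 12 orders
heap linearizations: 30

30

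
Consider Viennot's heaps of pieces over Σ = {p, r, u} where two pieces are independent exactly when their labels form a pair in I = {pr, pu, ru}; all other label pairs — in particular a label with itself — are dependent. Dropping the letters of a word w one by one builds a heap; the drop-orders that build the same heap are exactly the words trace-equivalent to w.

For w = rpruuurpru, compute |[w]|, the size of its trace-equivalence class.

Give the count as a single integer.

3150

#0=r has no predecessor
#1=p has no predecessor
#2=r depends on [0:r]
#3=u has no predecessor
#4=u depends on [3:u]
#5=u depends on [4:u]
#6=r depends on [2:r]
#7=p depends on [1:p]
#8=r depends on [6:r]
#9=u depends on [5:u]
sources: [0:r, 1:p, 3:u]
N(rest) = Σ N(rest − s) over sources s of rest; N(one piece) = 1:
  size 1 → [7]=1  [8]=1  [9]=1
  size 2 → [1,7]=1  [5,9]=1  [6,8]=1  [7,8]=2  [7,9]=2  [8,9]=2
  size 3 → [1,7,8]=3  [1,7,9]=3  [2,6,8]=1  [4,5,9]=1  [5,7,9]=3  [5,8,9]=3  [6,7,8]=3  [6,8,9]=3  [7,8,9]=6
  size 4 → [0,2,6,8]=1  [1,5,7,9]=6  [1,6,7,8]=6  [1,7,8,9]=12  [2,6,7,8]=4  [2,6,8,9]=4  [3,4,5,9]=1  [4,5,7,9]=4  [4,5,8,9]=4  [5,6,8,9]=6  [5,7,8,9]=12  [6,7,8,9]=12
  size 5 → [0,2,6,7,8]=5  [0,2,6,8,9]=5  [1,2,6,7,8]=10  [1,4,5,7,9]=10  [1,5,7,8,9]=30  [1,6,7,8,9]=30  [2,5,6,8,9]=10  [2,6,7,8,9]=20  [3,4,5,7,9]=5  [3,4,5,8,9]=5  [4,5,6,8,9]=10  [4,5,7,8,9]=20  [5,6,7,8,9]=30
  size 6 → [0,1,2,6,7,8]=15  [0,2,5,6,8,9]=15  [0,2,6,7,8,9]=30  [1,2,6,7,8,9]=60  [1,3,4,5,7,9]=15  [1,4,5,7,8,9]=60  [1,5,6,7,8,9]=90  [2,4,5,6,8,9]=20  [2,5,6,7,8,9]=60  [3,4,5,6,8,9]=15  [3,4,5,7,8,9]=30  [4,5,6,7,8,9]=60
  size 7 → [0,1,2,6,7,8,9]=105  [0,2,4,5,6,8,9]=35  [0,2,5,6,7,8,9]=105  [1,2,5,6,7,8,9]=210  [1,3,4,5,7,8,9]=105  [1,4,5,6,7,8,9]=210  [2,3,4,5,6,8,9]=35  [2,4,5,6,7,8,9]=140  [3,4,5,6,7,8,9]=105
  size 8 → [0,1,2,5,6,7,8,9]=420  [0,2,3,4,5,6,8,9]=70  [0,2,4,5,6,7,8,9]=280  [1,2,4,5,6,7,8,9]=560  [1,3,4,5,6,7,8,9]=420  [2,3,4,5,6,7,8,9]=280
  first=0(r) contributes 1260
  first=1(p) contributes 630
  first=3(u) contributes 1260
|[w]| = 3150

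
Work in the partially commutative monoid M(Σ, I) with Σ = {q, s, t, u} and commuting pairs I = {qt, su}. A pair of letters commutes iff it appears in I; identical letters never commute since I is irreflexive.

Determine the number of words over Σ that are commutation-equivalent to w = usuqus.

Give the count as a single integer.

6

#0=u has no predecessor
#1=s has no predecessor
#2=u depends on [0:u]
#3=q depends on [1:s, 2:u]
#4=u depends on [3:q]
#5=s depends on [3:q]
sources: [0:u, 1:s]
N(rest) = Σ N(rest − s) over sources s of rest; N(one piece) = 1:
  size 1 → [4]=1  [5]=1
  size 2 → [4,5]=2
  size 3 → [3,4,5]=2
  size 4 → [1,3,4,5]=2  [2,3,4,5]=2
  first=0(u) contributes 4
  first=1(s) contributes 2
|[w]| = 6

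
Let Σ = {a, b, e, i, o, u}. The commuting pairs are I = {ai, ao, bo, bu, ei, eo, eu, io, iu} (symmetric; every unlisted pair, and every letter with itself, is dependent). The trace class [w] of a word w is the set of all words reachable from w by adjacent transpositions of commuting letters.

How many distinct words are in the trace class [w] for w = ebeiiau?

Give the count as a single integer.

10

drop 0:e onto floor
drop 1:b onto {0:e}
drop 2:e onto {1:b}
drop 3:i onto {1:b}
drop 4:i onto {3:i}
drop 5:a onto {2:e}
drop 6:u onto {5:a}
ground layer = {0:e}
drop-orders for the pieces not yet dropped (sum over which currently-grounded one goes next):
  1 to go: {4} 1  {6} 1
  2 to go: {3,4} 1  {4,6} 2  {5,6} 1
  3 to go: {2,5,6} 1  {3,4,6} 3  {4,5,6} 3
  4 to go: {2,4,5,6} 4  {3,4,5,6} 6
  5 to go: {2,3,4,5,6} 10
  if 0:e drops first: 10 orders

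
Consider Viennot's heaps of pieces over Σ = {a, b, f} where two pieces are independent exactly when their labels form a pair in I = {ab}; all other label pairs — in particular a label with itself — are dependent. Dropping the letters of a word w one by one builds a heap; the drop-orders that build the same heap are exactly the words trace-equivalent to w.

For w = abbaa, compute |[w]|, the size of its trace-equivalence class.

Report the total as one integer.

10

#0=a has no predecessor
#1=b has no predecessor
#2=b depends on [1:b]
#3=a depends on [0:a]
#4=a depends on [3:a]
sources: [0:a, 1:b]
N(rest) = Σ N(rest − s) over sources s of rest; N(one piece) = 1:
  size 1 → [2]=1  [4]=1
  size 2 → [1,2]=1  [2,4]=2  [3,4]=1
  size 3 → [0,3,4]=1  [1,2,4]=3  [2,3,4]=3
  first=0(a) contributes 6
  first=1(b) contributes 4
|[w]| = 10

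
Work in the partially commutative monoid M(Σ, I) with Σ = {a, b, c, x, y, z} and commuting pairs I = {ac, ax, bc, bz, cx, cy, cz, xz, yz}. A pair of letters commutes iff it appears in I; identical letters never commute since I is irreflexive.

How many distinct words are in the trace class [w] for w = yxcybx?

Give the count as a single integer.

piece 0:y — minimal
piece 1:x rests on {0:y}
piece 2:c — minimal
piece 3:y rests on {1:x}
piece 4:b rests on {3:y}
piece 5:x rests on {4:b}
minimal pieces: {0:y, 2:c}
ways to finish when only these pieces remain (= sum over removing one remaining piece with nothing left below it):
  1 left: {2}→1  {5}→1
  2 left: {2,5}→2  {4,5}→1
  3 left: {2,4,5}→3  {3,4,5}→1
  4 left: {1,3,4,5}→1  {2,3,4,5}→4
  placing 0:y first → 5 extensions
  placing 2:c first → 1 extensions
total linear extensions = 6

6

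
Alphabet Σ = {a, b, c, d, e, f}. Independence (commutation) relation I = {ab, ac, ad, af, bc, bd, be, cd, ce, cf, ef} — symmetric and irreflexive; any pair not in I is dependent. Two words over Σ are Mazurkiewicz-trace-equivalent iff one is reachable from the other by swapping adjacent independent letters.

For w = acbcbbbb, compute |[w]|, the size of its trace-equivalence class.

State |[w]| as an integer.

168

drop 0:a onto floor
drop 1:c onto floor
drop 2:b onto floor
drop 3:c onto {1:c}
drop 4:b onto {2:b}
drop 5:b onto {4:b}
drop 6:b onto {5:b}
drop 7:b onto {6:b}
ground layer = {0:a, 1:c, 2:b}
drop-orders for the pieces not yet dropped (sum over which currently-grounded one goes next):
  1 to go: {0} 1  {3} 1  {7} 1
  2 to go: {0,3} 2  {0,7} 2  {1,3} 1  {3,7} 2  {6,7} 1
  3 to go: {0,1,3} 3  {0,3,7} 6  {0,6,7} 3  {1,3,7} 3  {3,6,7} 3  {5,6,7} 1
  4 to go: {0,1,3,7} 12  {0,3,6,7} 12  {0,5,6,7} 4  {1,3,6,7} 6  {3,5,6,7} 4  {4,5,6,7} 1
  5 to go: {0,1,3,6,7} 30  {0,3,5,6,7} 20  {0,4,5,6,7} 5  {1,3,5,6,7} 10  {2,4,5,6,7} 1  {3,4,5,6,7} 5
  6 to go: {0,1,3,5,6,7} 60  {0,2,4,5,6,7} 6  {0,3,4,5,6,7} 30  {1,3,4,5,6,7} 15  {2,3,4,5,6,7} 6
  if 0:a drops first: 21 orders
  if 1:c drops first: 42 orders
  if 2:b drops first: 105 orders
heap linearizations: 168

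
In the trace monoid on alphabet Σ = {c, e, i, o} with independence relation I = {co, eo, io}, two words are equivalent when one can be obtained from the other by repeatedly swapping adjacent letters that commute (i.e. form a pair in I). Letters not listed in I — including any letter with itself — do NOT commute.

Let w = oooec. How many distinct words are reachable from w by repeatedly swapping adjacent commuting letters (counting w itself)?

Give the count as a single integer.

piece 0:o — minimal
piece 1:o rests on {0:o}
piece 2:o rests on {1:o}
piece 3:e — minimal
piece 4:c rests on {3:e}
minimal pieces: {0:o, 3:e}
ways to finish when only these pieces remain (= sum over removing one remaining piece with nothing left below it):
  1 left: {2}→1  {4}→1
  2 left: {1,2}→1  {2,4}→2  {3,4}→1
  3 left: {0,1,2}→1  {1,2,4}→3  {2,3,4}→3
  placing 0:o first → 6 extensions
  placing 3:e first → 4 extensions
total linear extensions = 10

10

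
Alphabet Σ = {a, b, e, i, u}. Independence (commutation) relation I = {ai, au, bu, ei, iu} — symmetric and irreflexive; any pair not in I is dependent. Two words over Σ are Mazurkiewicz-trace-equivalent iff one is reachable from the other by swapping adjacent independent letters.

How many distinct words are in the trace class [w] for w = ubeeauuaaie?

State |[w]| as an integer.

190

#0=u has no predecessor
#1=b has no predecessor
#2=e depends on [0:u, 1:b]
#3=e depends on [2:e]
#4=a depends on [3:e]
#5=u depends on [3:e]
#6=u depends on [5:u]
#7=a depends on [4:a]
#8=a depends on [7:a]
#9=i depends on [1:b]
#10=e depends on [6:u, 8:a]
sources: [0:u, 1:b]
N(rest) = Σ N(rest − s) over sources s of rest; N(one piece) = 1:
  size 1 → [9]=1  [10]=1
  size 2 → [6,10]=1  [8,10]=1  [9,10]=2
  size 3 → [5,6,10]=1  [6,8,10]=2  [6,9,10]=3  [7,8,10]=1  [8,9,10]=3
  size 4 → [4,7,8,10]=1  [5,6,8,10]=3  [5,6,9,10]=4  [6,7,8,10]=3  [6,8,9,10]=8  [7,8,9,10]=4
  size 5 → [4,6,7,8,10]=4  [4,7,8,9,10]=5  [5,6,7,8,10]=6  [5,6,8,9,10]=15  [6,7,8,9,10]=15
  size 6 → [4,5,6,7,8,10]=10  [4,6,7,8,9,10]=24  [5,6,7,8,9,10]=36
  size 7 → [3,4,5,6,7,8,10]=10  [4,5,6,7,8,9,10]=70
  size 8 → [2,3,4,5,6,7,8,10]=10  [3,4,5,6,7,8,9,10]=80
  size 9 → [0,2,3,4,5,6,7,8,10]=10  [2,3,4,5,6,7,8,9,10]=90
  first=0(u) contributes 90
  first=1(b) contributes 100
|[w]| = 190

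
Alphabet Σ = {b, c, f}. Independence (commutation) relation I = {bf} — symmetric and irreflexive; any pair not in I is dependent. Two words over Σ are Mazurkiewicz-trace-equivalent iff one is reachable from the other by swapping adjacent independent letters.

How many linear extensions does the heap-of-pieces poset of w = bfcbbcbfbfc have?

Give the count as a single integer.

12

drop 0:b onto floor
drop 1:f onto floor
drop 2:c onto {0:b, 1:f}
drop 3:b onto {2:c}
drop 4:b onto {3:b}
drop 5:c onto {4:b}
drop 6:b onto {5:c}
drop 7:f onto {5:c}
drop 8:b onto {6:b}
drop 9:f onto {7:f}
drop 10:c onto {8:b, 9:f}
ground layer = {0:b, 1:f}
drop-orders for the pieces not yet dropped (sum over which currently-grounded one goes next):
  1 to go: {10} 1
  2 to go: {8,10} 1  {9,10} 1
  3 to go: {6,8,10} 1  {7,9,10} 1  {8,9,10} 2
  4 to go: {6,8,9,10} 3  {7,8,9,10} 3
  5 to go: {6,7,8,9,10} 6
  6 to go: {5,6,7,8,9,10} 6
  7 to go: {4,5,6,7,8,9,10} 6
  8 to go: {3,4,5,6,7,8,9,10} 6
  9 to go: {2,3,4,5,6,7,8,9,10} 6
  if 0:b drops first: 6 orders
  if 1:f drops first: 6 orders
heap linearizations: 12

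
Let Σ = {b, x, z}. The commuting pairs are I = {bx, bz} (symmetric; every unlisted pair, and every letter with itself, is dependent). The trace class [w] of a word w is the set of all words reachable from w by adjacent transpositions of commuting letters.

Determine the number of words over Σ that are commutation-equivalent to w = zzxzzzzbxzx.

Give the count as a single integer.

11

drop 0:z onto floor
drop 1:z onto {0:z}
drop 2:x onto {1:z}
drop 3:z onto {2:x}
drop 4:z onto {3:z}
drop 5:z onto {4:z}
drop 6:z onto {5:z}
drop 7:b onto floor
drop 8:x onto {6:z}
drop 9:z onto {8:x}
drop 10:x onto {9:z}
ground layer = {0:z, 7:b}
drop-orders for the pieces not yet dropped (sum over which currently-grounded one goes next):
  1 to go: {7} 1  {10} 1
  2 to go: {7,10} 2  {9,10} 1
  3 to go: {7,9,10} 3  {8,9,10} 1
  4 to go: {6,8,9,10} 1  {7,8,9,10} 4
  5 to go: {5,6,8,9,10} 1  {6,7,8,9,10} 5
  6 to go: {4,5,6,8,9,10} 1  {5,6,7,8,9,10} 6
  7 to go: {3,4,5,6,8,9,10} 1  {4,5,6,7,8,9,10} 7
  8 to go: {2,3,4,5,6,8,9,10} 1  {3,4,5,6,7,8,9,10} 8
  9 to go: {1,2,3,4,5,6,8,9,10} 1  {2,3,4,5,6,7,8,9,10} 9
  if 0:z drops first: 10 orders
  if 7:b drops first: 1 orders
heap linearizations: 11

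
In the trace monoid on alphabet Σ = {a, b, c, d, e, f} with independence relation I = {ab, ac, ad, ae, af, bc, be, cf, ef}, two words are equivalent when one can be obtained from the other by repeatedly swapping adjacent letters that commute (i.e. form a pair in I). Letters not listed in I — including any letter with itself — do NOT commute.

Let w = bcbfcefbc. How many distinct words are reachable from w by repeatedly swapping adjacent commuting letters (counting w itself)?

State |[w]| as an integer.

0(b) covers ∅
1(c) covers ∅
2(b) covers 0:b
3(f) covers 2:b
4(c) covers 1:c
5(e) covers 4:c
6(f) covers 3:f
7(b) covers 6:f
8(c) covers 5:e
floor of heap: 0:b, 1:c
completions by unplaced set U, small U first (add the entries for U minus each lowest piece of U):
  |U|=1: {7}:1  {8}:1
  |U|=2: {5,8}:1  {6,7}:1  {7,8}:2
  |U|=3: {3,6,7}:1  {4,5,8}:1  {5,7,8}:3  {6,7,8}:3
  |U|=4: {1,4,5,8}:1  {2,3,6,7}:1  {3,6,7,8}:4  {4,5,7,8}:4  {5,6,7,8}:6
  |U|=5: {0,2,3,6,7}:1  {1,4,5,7,8}:5  {2,3,6,7,8}:5  {3,5,6,7,8}:10  {4,5,6,7,8}:10
  |U|=6: {0,2,3,6,7,8}:6  {1,4,5,6,7,8}:15  {2,3,5,6,7,8}:15  {3,4,5,6,7,8}:20
  |U|=7: {0,2,3,5,6,7,8}:21  {1,3,4,5,6,7,8}:35  {2,3,4,5,6,7,8}:35
  start at 0(b): 70
  start at 1(c): 56
sum over floor = 126

126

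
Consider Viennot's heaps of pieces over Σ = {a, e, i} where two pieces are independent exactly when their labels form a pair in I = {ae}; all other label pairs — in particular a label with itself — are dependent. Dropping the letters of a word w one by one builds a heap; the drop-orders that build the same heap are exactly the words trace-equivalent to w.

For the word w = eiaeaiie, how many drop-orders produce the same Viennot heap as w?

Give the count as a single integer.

3

0(e) covers ∅
1(i) covers 0:e
2(a) covers 1:i
3(e) covers 1:i
4(a) covers 2:a
5(i) covers 3:e, 4:a
6(i) covers 5:i
7(e) covers 6:i
floor of heap: 0:e
completions by unplaced set U, small U first (add the entries for U minus each lowest piece of U):
  |U|=1: {7}:1
  |U|=2: {6,7}:1
  |U|=3: {5,6,7}:1
  |U|=4: {3,5,6,7}:1  {4,5,6,7}:1
  |U|=5: {2,4,5,6,7}:1  {3,4,5,6,7}:2
  |U|=6: {2,3,4,5,6,7}:3
  start at 0(e): 3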